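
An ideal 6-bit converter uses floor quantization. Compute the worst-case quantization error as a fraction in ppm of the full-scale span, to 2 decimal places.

Truncating → worst-case error = 1 LSB = V_FS/2^6, so 1e+06/64 = 15625 ppm of full scale.

15625.00 ppm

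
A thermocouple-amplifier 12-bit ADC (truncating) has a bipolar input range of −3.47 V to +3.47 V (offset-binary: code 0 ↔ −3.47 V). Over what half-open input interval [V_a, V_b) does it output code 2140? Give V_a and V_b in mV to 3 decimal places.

[155.879 mV, 157.573 mV)

LSB = 6.94/2^12 = 1.694 mV.
V_a = V_low + 2140·LSB = 0.155879 V; V_b = V_low + 2141·LSB = 0.157573 V.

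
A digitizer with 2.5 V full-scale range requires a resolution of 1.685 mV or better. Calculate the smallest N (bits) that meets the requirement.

Number of steps required ≥ 2.5 V / 1.685 mV = 1483.68.
Need 2^N ≥ 1483.68; 2^10 = 1024, 2^11 = 2048.
Minimum N = 11.

11 bits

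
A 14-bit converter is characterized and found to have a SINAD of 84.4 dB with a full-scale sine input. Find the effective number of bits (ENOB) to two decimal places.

ENOB = (SINAD − 1.76) / 6.02 = (84.4 − 1.76)/6.02 = 13.728.

13.73 bits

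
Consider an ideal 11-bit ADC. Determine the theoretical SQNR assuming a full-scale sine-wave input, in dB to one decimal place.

SNR ≈ 6.02·N + 1.76 dB = 6.02·11 + 1.76 = 67.98 dB.

68.0 dB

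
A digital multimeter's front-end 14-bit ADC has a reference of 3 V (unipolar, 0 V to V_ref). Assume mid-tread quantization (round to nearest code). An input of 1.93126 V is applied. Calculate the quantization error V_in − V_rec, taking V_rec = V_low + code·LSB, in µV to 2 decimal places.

46.62 µV

Step size: 3 V ÷ 2^14 = 183.11 µV.
Scaled input = 10547.2546 LSBs, so code = 10547.
V_rec = 0 + 10547·0.000183105 = 1.9312134 V.
V_in − V_rec = 4.66211e-05 V = 46.62 µV.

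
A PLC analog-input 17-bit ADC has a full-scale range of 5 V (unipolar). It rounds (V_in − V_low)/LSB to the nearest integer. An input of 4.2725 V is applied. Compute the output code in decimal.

code 112001

With 131072 levels over 5 V, one step is 38.15 µV.
(V_in − V_low)/LSB = (4.2725 − 0) / 3.8147e-05 = 112001.024.
Round → code 112001.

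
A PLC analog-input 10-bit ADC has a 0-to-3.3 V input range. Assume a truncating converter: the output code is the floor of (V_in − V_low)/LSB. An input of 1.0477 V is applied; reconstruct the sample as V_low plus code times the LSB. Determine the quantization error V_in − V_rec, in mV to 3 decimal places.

0.337 mV

Step size: 3.3 V ÷ 2^10 = 3.223 mV.
(1.0477 − 0)/0.00322266 = 325.1045; ⌊·⌋ gives code 325.
Reconstructed: 1.0473633 V.
Difference: 0.000336719 V → 0.337 mV.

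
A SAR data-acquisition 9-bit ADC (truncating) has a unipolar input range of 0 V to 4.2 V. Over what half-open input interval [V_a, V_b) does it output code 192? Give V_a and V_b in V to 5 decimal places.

[1.57500 V, 1.58320 V)

LSB = 4.2/2^9 = 8.203 mV.
V_a = V_low + 192·LSB = 1.575 V; V_b = V_low + 193·LSB = 1.5832 V.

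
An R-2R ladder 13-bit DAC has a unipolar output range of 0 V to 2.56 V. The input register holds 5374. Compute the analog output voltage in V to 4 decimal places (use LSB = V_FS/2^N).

LSB = 2.56 V / 2^13 = 312.50 µV.
V_out = 0 + 5374 × 0.0003125 V = 1.67938 V.

1.6794 V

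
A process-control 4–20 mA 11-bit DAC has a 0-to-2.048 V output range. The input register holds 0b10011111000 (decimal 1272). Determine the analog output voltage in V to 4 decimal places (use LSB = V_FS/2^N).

LSB = 2.048 V / 2^11 = 1.000 mV.
Code 0b10011111000 = 1272 decimal.
V_out = 0 + 1272 × 0.001 V = 1.272 V.

1.2720 V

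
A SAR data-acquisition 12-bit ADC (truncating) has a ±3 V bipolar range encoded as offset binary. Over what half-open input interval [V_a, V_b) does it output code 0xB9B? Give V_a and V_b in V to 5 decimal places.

[1.35205 V, 1.35352 V)

LSB = 6/2^12 = 1.465 mV.
Code 0xB9B = 2971 decimal.
V_a = V_low + 2971·LSB = 1.35205 V; V_b = V_low + 2972·LSB = 1.35352 V.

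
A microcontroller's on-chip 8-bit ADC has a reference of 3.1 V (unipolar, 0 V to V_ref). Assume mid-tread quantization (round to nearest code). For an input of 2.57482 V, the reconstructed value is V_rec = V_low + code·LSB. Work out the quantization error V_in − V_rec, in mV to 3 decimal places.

-4.477 mV

LSB = 3.1/2^8 = 12.109 mV.
Scaled input = 212.6303 LSBs, so code = 213.
Code 213 maps back to 0 + 213×0.0121094 V = 2.5792969 V.
Error = 2.57482 − 2.5792969 = -0.00447687 V = -4.477 mV.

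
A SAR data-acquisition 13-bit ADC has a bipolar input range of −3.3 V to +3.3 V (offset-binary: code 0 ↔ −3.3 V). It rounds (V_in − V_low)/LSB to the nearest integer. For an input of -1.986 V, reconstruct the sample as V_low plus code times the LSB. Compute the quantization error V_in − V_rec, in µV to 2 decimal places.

-38.09 µV

One LSB is 6.6 V / 8192 = 0.806 mV.
(-1.986 − (−3.3))/0.000805664 = 1630.9527; round gives code 1631.
Code 1631 maps back to (−3.3) + 1631×0.000805664 V = -1.9859619 V.
V_in − V_rec = -3.80859e-05 V = -38.09 µV.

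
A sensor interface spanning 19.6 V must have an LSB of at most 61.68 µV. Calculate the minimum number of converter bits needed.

19 bits

Number of steps required ≥ 19.6 V / 61.68 µV = 317769.13.
Need 2^N ≥ 317769.13; 2^18 = 262144, 2^19 = 524288.
Minimum N = 19.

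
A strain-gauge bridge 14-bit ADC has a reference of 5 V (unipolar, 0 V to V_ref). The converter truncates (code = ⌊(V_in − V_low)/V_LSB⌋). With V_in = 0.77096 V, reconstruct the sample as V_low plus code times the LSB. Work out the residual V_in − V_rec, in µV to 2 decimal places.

85.98 µV

One LSB is 5 V / 16384 = 305.18 µV.
(0.77096 − 0)/0.000305176 = 2526.2817; ⌊·⌋ gives code 2526.
Code 2526 maps back to 0 + 2526×0.000305176 V = 0.77087402 V.
V_in − V_rec = 8.59766e-05 V = 85.98 µV.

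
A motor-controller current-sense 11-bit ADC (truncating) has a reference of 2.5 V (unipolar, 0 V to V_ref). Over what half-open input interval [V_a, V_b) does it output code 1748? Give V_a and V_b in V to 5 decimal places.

[2.13379 V, 2.13501 V)

LSB = 2.5/2^11 = 1.221 mV.
V_a = V_low + 1748·LSB = 2.13379 V; V_b = V_low + 1749·LSB = 2.13501 V.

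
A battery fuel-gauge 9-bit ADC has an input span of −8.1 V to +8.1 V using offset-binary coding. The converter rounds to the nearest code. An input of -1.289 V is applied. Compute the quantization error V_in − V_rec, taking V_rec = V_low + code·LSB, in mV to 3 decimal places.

8.266 mV

Step size: 16.2 V ÷ 2^9 = 31.641 mV.
(-1.289 − (−8.1))/0.0316406 = 215.2612; round gives code 215.
V_rec = (−8.1) + 215·0.0316406 = -1.2972656 V.
Difference: 0.00826563 V → 8.266 mV.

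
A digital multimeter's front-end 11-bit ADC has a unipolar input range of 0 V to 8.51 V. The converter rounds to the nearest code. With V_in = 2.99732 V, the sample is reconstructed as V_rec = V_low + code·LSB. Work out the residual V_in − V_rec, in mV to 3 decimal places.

1.368 mV

Step size: 8.51 V ÷ 2^11 = 4.155 mV.
(V_in − V_low)/LSB = (2.99732 − 0)/0.00415527 = 721.3292 → code 721 (round).
Reconstructed: 2.9959521 V.
V_in − V_rec = 0.00136785 V = 1.368 mV.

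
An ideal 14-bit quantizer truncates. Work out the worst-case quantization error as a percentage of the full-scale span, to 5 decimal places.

0.00610 %

Truncating → worst-case error = 1 LSB = V_FS/2^14, so 100/16384 = 0.00610352 % of full scale.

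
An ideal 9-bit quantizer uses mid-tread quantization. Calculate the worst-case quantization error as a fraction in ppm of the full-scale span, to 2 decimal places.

Rounding → worst-case error = ½ LSB = V_FS/2^10, so 1e+06/1024 = 976.562 ppm of full scale.

976.56 ppm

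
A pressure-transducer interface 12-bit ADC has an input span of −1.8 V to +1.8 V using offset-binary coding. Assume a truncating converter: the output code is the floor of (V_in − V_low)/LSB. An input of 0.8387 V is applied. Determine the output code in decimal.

With 4096 levels over 3.6 V, one step is 0.879 mV.
(V_in − V_low)/LSB = (0.8387 − (−1.8)) / 0.000878906 = 3002.254.
⌊·⌋(3002.254) = 3002.

code 3002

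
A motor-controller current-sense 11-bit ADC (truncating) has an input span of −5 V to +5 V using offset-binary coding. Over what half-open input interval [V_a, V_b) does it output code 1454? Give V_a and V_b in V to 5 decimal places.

[2.09961 V, 2.10449 V)

LSB = 10/2^11 = 4.883 mV.
V_a = V_low + 1454·LSB = 2.09961 V; V_b = V_low + 1455·LSB = 2.10449 V.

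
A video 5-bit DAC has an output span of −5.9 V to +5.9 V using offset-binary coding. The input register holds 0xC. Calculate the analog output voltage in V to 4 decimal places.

LSB = 11.8 V / 2^5 = 368.750 mV.
Code 0xC = 12 decimal.
V_out = (−5.9) + 12 × 0.36875 V = -1.475 V.

-1.4750 V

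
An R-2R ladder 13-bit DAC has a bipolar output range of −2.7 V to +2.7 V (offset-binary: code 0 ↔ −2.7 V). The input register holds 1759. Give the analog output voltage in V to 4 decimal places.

LSB = 5.4 V / 2^13 = 0.659 mV.
V_out = (−2.7) + 1759 × 0.00065918 V = -1.5405 V.

-1.5405 V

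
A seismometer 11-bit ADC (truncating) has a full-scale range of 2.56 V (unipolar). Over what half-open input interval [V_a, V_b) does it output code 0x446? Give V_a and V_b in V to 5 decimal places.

LSB = 2.56/2^11 = 1.250 mV.
Code 0x446 = 1094 decimal.
V_a = V_low + 1094·LSB = 1.3675 V; V_b = V_low + 1095·LSB = 1.36875 V.

[1.36750 V, 1.36875 V)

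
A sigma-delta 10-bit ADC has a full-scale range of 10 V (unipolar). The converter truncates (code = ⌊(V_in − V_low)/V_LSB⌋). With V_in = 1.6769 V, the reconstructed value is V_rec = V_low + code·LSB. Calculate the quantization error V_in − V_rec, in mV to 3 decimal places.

6.978 mV

One LSB is 10 V / 1024 = 9.766 mV.
(1.6769 − 0)/0.00976562 = 171.7146; ⌊·⌋ gives code 171.
Reconstructed: 1.6699219 V.
Error = 1.6769 − 1.6699219 = 0.00697812 V = 6.978 mV.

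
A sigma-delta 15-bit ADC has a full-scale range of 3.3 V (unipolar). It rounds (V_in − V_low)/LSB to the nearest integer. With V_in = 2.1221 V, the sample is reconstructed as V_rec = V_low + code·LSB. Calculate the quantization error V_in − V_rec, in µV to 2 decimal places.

Step size: 3.3 V ÷ 2^15 = 100.71 µV.
Scaled input = 21071.8099 LSBs, so code = 21072.
Reconstructed: 2.1221191 V.
Difference: -1.91406e-05 V → -19.14 µV.

-19.14 µV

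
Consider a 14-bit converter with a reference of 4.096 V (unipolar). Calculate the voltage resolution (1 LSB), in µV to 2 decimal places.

250.00 µV

Full-scale span = 4.096 V.
LSB = 4.096 / 2^14 = 4.096 / 16384 = 0.00025 V = 250.00 µV.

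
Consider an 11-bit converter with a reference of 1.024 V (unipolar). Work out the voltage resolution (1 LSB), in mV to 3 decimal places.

Full-scale span = 1.024 V.
LSB = 1.024 / 2^11 = 1.024 / 2048 = 0.0005 V = 0.500 mV.

0.500 mV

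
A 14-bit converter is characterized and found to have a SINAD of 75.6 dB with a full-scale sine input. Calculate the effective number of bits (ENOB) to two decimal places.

ENOB = (SINAD − 1.76) / 6.02 = (75.6 − 1.76)/6.02 = 12.266.

12.27 bits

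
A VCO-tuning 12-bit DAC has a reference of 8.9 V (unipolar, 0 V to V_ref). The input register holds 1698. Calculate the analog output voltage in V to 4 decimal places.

LSB = 8.9 V / 2^12 = 2.173 mV.
V_out = 0 + 1698 × 0.00217285 V = 3.6895 V.

3.6895 V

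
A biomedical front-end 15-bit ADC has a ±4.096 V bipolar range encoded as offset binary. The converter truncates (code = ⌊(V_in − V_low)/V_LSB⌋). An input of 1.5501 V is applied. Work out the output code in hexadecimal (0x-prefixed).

LSB = 8.192 V / 32768 = 250.00 µV.
(1.5501 − (−4.096)) / 0.00025 = 22584.400 LSBs.
So the output code is 22584.
In hexadecimal (0x-prefixed): 0x5838.

code 0x5838 (decimal 22584)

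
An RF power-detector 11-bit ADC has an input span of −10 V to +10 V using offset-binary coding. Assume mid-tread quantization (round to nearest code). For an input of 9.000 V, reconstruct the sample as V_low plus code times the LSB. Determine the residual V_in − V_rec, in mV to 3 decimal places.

-3.906 mV

Step size: 20 V ÷ 2^11 = 9.766 mV.
(9.000 − (−10))/0.00976562 = 1945.6000; round gives code 1946.
Reconstructed: 9.0039062 V.
Difference: -0.00390625 V → -3.906 mV.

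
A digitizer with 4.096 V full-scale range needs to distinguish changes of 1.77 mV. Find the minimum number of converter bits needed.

Number of steps required ≥ 4.096 V / 1.77 mV = 2314.12.
Need 2^N ≥ 2314.12; 2^11 = 2048, 2^12 = 4096.
Minimum N = 12.

12 bits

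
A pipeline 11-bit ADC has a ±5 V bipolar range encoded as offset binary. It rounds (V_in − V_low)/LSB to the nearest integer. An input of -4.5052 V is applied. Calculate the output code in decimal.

LSB = 10 V / 2048 = 4.883 mV.
(-4.5052 − (−5)) / 0.00488281 = 101.335 LSBs.
round(101.335) = 101.

code 101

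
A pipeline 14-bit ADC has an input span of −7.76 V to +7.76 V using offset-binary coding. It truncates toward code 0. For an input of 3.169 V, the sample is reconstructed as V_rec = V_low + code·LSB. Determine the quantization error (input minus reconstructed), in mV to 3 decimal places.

0.396 mV

One LSB is 15.52 V / 16384 = 0.947 mV.
(V_in − V_low)/LSB = (3.169 − (−7.76))/0.000947266 = 11537.4186 → code 11537 (floor).
V_rec = (−7.76) + 11537·0.000947266 = 3.1686035 V.
Error = 3.169 − 3.1686035 = 0.000396484 V = 0.396 mV.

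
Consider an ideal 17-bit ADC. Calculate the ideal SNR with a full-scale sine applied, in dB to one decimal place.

SNR ≈ 6.02·N + 1.76 dB = 6.02·17 + 1.76 = 104.10 dB.

104.1 dB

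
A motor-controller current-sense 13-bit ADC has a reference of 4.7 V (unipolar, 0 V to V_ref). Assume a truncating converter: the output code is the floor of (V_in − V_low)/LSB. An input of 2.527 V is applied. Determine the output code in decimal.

code 4404

Full-scale span = 4.7 V; LSB = 4.7/2^13 = 0.574 mV.
(2.527 − 0) / 0.00057373 = 4404.507 LSBs.
Floor → code 4404.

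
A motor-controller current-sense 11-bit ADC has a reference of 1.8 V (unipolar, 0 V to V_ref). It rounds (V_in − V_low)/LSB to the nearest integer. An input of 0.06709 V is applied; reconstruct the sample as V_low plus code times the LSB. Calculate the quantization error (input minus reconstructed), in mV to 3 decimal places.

Step size: 1.8 V ÷ 2^11 = 0.879 mV.
(V_in − V_low)/LSB = (0.06709 − 0)/0.000878906 = 76.3335 → code 76 (round).
Reconstructed: 0.066796875 V.
V_in − V_rec = 0.000293125 V = 0.293 mV.

0.293 mV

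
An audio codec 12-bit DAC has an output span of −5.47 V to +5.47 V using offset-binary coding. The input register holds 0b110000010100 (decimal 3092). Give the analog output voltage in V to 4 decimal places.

LSB = 10.94 V / 2^12 = 2.671 mV.
Code 0b110000010100 = 3092 decimal.
V_out = (−5.47) + 3092 × 0.0026709 V = 2.78842 V.

2.7884 V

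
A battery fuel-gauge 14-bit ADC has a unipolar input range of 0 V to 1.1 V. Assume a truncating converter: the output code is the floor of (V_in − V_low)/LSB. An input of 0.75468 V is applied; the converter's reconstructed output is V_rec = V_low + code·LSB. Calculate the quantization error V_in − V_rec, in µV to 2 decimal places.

One LSB is 1.1 V / 16384 = 67.14 µV.
(0.75468 − 0)/6.71387e-05 = 11240.6156; ⌊·⌋ gives code 11240.
V_rec = 0 + 11240·6.71387e-05 = 0.75463867 V.
V_in − V_rec = 4.13281e-05 V = 41.33 µV.

41.33 µV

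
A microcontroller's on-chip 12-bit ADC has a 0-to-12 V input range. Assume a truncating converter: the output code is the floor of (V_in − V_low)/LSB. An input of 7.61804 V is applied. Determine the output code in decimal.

code 2600

With 4096 levels over 12 V, one step is 2.930 mV.
Input sits at 2600.291 steps above V_low.
Floor → code 2600.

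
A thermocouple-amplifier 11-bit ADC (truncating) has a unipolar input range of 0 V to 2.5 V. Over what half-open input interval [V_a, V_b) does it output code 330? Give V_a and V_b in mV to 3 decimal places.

[402.832 mV, 404.053 mV)

LSB = 2.5/2^11 = 1.221 mV.
V_a = V_low + 330·LSB = 0.402832 V; V_b = V_low + 331·LSB = 0.404053 V.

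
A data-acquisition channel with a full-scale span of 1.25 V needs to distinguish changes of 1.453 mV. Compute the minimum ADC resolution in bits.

Number of steps required ≥ 1.25 V / 1.453 mV = 860.29.
Need 2^N ≥ 860.29; 2^9 = 512, 2^10 = 1024.
Minimum N = 10.

10 bits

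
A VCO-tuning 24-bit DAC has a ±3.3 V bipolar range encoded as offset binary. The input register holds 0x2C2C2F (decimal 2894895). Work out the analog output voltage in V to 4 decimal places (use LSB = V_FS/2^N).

LSB = 6.6 V / 2^24 = 0.39 µV.
Code 0x2C2C2F = 2894895 decimal.
V_out = (−3.3) + 2894895 × 3.93391e-07 V = -2.16118 V.

-2.1612 V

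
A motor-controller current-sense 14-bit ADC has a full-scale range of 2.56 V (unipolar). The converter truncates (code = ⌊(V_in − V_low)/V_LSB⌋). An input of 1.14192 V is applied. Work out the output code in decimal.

code 7308

With 16384 levels over 2.56 V, one step is 156.25 µV.
(1.14192 − 0) / 0.00015625 = 7308.288 LSBs.
⌊·⌋(7308.288) = 7308.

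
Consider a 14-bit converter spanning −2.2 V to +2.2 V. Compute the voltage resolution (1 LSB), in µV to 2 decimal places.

Full-scale span = 4.4 V.
LSB = 4.4 / 2^14 = 4.4 / 16384 = 0.000268555 V = 268.55 µV.

268.55 µV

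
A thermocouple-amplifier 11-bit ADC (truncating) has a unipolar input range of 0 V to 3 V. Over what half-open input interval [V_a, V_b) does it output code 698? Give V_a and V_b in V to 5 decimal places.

LSB = 3/2^11 = 1.465 mV.
V_a = V_low + 698·LSB = 1.02246 V; V_b = V_low + 699·LSB = 1.02393 V.

[1.02246 V, 1.02393 V)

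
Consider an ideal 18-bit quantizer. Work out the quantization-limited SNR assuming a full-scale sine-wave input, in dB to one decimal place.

110.1 dB

SNR ≈ 6.02·N + 1.76 dB = 6.02·18 + 1.76 = 110.12 dB.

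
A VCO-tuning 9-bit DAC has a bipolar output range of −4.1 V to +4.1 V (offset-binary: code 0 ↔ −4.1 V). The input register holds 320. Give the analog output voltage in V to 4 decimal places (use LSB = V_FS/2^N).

1.0250 V

LSB = 8.2 V / 2^9 = 16.016 mV.
V_out = (−4.1) + 320 × 0.0160156 V = 1.025 V.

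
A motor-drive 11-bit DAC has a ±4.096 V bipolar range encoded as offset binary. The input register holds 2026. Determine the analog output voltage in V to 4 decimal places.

4.0080 V

LSB = 8.192 V / 2^11 = 4.000 mV.
V_out = (−4.096) + 2026 × 0.004 V = 4.008 V.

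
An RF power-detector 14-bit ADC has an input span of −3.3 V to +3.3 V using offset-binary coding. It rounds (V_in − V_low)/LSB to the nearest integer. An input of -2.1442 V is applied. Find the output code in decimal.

code 2869

LSB = 6.6 V / 16384 = 402.83 µV.
Input sits at 2869.186 steps above V_low.
round(2869.186) = 2869.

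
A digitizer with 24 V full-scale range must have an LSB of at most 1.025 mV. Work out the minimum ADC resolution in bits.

Number of steps required ≥ 24 V / 1.025 mV = 23414.63.
Need 2^N ≥ 23414.63; 2^14 = 16384, 2^15 = 32768.
Minimum N = 15.

15 bits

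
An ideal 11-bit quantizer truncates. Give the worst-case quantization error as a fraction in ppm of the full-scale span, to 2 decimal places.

Truncating → worst-case error = 1 LSB = V_FS/2^11, so 1e+06/2048 = 488.281 ppm of full scale.

488.28 ppm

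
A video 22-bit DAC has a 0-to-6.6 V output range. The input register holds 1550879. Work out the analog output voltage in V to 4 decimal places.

2.4404 V

LSB = 6.6 V / 2^22 = 1.57 µV.
V_out = 0 + 1550879 × 1.57356e-06 V = 2.44041 V.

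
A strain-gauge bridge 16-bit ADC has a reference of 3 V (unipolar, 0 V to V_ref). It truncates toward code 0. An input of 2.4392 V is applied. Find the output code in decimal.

With 65536 levels over 3 V, one step is 45.78 µV.
Input sits at 53285.137 steps above V_low.
Floor → code 53285.

code 53285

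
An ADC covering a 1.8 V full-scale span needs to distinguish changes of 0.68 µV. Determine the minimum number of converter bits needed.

Number of steps required ≥ 1.8 V / 0.68 µV = 2647058.82.
Need 2^N ≥ 2647058.82; 2^21 = 2097152, 2^22 = 4194304.
Minimum N = 22.

22 bits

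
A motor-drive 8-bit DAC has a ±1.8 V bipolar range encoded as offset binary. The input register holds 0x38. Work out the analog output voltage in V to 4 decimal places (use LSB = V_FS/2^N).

-1.0125 V

LSB = 3.6 V / 2^8 = 14.062 mV.
Code 0x38 = 56 decimal.
V_out = (−1.8) + 56 × 0.0140625 V = -1.0125 V.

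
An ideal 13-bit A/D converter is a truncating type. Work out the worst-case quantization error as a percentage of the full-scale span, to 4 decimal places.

0.0122 %

Truncating → worst-case error = 1 LSB = V_FS/2^13, so 100/8192 = 0.012207 % of full scale.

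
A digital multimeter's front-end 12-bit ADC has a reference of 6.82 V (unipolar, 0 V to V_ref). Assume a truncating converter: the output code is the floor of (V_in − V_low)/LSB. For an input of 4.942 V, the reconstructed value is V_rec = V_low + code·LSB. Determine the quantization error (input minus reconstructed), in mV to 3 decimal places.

Step size: 6.82 V ÷ 2^12 = 1.665 mV.
(4.942 − 0)/0.00166504 = 2968.0985; ⌊·⌋ gives code 2968.
Code 2968 maps back to 0 + 2968×0.00166504 V = 4.9418359 V.
Error = 4.942 − 4.9418359 = 0.000164063 V = 0.164 mV.

0.164 mV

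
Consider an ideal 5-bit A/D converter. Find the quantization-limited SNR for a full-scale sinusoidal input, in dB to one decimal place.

SNR ≈ 6.02·N + 1.76 dB = 6.02·5 + 1.76 = 31.86 dB.

31.9 dB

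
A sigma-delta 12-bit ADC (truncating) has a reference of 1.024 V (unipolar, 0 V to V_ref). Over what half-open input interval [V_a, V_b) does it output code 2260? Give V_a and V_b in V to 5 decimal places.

[0.56500 V, 0.56525 V)

LSB = 1.024/2^12 = 250.00 µV.
V_a = V_low + 2260·LSB = 0.565 V; V_b = V_low + 2261·LSB = 0.56525 V.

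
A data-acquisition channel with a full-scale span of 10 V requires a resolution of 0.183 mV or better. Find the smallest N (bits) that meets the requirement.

16 bits

Number of steps required ≥ 10 V / 0.183 mV = 54644.81.
Need 2^N ≥ 54644.81; 2^15 = 32768, 2^16 = 65536.
Minimum N = 16.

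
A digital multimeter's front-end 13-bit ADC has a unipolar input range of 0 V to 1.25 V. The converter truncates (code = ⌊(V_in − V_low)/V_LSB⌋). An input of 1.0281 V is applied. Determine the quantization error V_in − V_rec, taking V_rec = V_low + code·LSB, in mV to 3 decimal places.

LSB = 1.25/2^13 = 152.59 µV.
(V_in − V_low)/LSB = (1.0281 − 0)/0.000152588 = 6737.7562 → code 6737 (floor).
V_rec = 0 + 6737·0.000152588 = 1.0279846 V.
V_in − V_rec = 0.000115381 V = 0.115 mV.

0.115 mV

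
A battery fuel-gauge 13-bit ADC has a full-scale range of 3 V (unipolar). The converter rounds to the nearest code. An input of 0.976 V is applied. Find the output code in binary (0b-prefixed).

With 8192 levels over 3 V, one step is 366.21 µV.
(V_in − V_low)/LSB = (0.976 − 0) / 0.000366211 = 2665.131.
So the output code is 2665.
In binary (0b-prefixed): 0b101001101001.

code 0b101001101001 (decimal 2665)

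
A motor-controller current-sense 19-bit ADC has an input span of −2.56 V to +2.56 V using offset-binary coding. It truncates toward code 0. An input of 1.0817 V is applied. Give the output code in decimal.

With 524288 levels over 5.12 V, one step is 9.77 µV.
(V_in − V_low)/LSB = (1.0817 − (−2.56)) / 9.76563e-06 = 372910.080.
⌊·⌋(372910.080) = 372910.

code 372910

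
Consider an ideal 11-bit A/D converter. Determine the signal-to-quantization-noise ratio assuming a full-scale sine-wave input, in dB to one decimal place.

SNR ≈ 6.02·N + 1.76 dB = 6.02·11 + 1.76 = 67.98 dB.

68.0 dB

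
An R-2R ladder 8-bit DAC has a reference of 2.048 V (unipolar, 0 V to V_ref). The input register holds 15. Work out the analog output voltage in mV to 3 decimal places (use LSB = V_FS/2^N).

LSB = 2.048 V / 2^8 = 8.000 mV.
V_out = 0 + 15 × 0.008 V = 0.12 V.
= 120.000 mV.

120.000 mV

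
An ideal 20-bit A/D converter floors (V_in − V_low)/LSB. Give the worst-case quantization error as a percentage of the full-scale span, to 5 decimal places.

Truncating → worst-case error = 1 LSB = V_FS/2^20, so 100/1048576 = 9.53674e-05 % of full scale.

0.00010 %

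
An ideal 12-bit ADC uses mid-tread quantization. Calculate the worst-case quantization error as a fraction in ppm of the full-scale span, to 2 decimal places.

122.07 ppm

Rounding → worst-case error = ½ LSB = V_FS/2^13, so 1e+06/8192 = 122.07 ppm of full scale.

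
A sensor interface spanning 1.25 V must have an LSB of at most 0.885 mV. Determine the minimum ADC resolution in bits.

11 bits

Number of steps required ≥ 1.25 V / 0.885 mV = 1412.43.
Need 2^N ≥ 1412.43; 2^10 = 1024, 2^11 = 2048.
Minimum N = 11.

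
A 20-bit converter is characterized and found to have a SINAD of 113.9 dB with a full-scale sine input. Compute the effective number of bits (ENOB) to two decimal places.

ENOB = (SINAD − 1.76) / 6.02 = (113.9 − 1.76)/6.02 = 18.628.

18.63 bits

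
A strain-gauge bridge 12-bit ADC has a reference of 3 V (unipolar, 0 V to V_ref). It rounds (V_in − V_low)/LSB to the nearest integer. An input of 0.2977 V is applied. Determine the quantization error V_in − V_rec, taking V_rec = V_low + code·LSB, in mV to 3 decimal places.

Step size: 3 V ÷ 2^12 = 0.732 mV.
Scaled input = 406.4597 LSBs, so code = 406.
Code 406 maps back to 0 + 406×0.000732422 V = 0.29736328 V.
Difference: 0.000336719 V → 0.337 mV.

0.337 mV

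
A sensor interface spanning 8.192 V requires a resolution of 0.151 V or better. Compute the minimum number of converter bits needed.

Number of steps required ≥ 8.192 V / 0.151 V = 54.25.
Need 2^N ≥ 54.25; 2^5 = 32, 2^6 = 64.
Minimum N = 6.

6 bits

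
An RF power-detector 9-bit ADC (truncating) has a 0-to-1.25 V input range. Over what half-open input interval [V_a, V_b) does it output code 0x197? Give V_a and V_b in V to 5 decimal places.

LSB = 1.25/2^9 = 2.441 mV.
Code 0x197 = 407 decimal.
V_a = V_low + 407·LSB = 0.993652 V; V_b = V_low + 408·LSB = 0.996094 V.

[0.99365 V, 0.99609 V)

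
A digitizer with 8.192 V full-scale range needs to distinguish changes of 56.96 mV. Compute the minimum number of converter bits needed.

8 bits

Number of steps required ≥ 8.192 V / 56.96 mV = 143.82.
Need 2^N ≥ 143.82; 2^7 = 128, 2^8 = 256.
Minimum N = 8.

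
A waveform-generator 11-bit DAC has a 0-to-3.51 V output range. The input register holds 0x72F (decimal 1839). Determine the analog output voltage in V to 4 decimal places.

3.1518 V

LSB = 3.51 V / 2^11 = 1.714 mV.
Code 0x72F = 1839 decimal.
V_out = 0 + 1839 × 0.00171387 V = 3.1518 V.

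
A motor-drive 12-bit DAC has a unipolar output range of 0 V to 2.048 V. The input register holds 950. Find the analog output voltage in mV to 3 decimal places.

LSB = 2.048 V / 2^12 = 0.500 mV.
V_out = 0 + 950 × 0.0005 V = 0.475 V.
= 475.000 mV.

475.000 mV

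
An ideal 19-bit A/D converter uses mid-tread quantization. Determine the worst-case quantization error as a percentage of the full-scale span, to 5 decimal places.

Rounding → worst-case error = ½ LSB = V_FS/2^20, so 100/1048576 = 9.53674e-05 % of full scale.

0.00010 %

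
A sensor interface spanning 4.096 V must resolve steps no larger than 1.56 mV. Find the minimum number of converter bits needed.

12 bits

Number of steps required ≥ 4.096 V / 1.56 mV = 2625.64.
Need 2^N ≥ 2625.64; 2^11 = 2048, 2^12 = 4096.
Minimum N = 12.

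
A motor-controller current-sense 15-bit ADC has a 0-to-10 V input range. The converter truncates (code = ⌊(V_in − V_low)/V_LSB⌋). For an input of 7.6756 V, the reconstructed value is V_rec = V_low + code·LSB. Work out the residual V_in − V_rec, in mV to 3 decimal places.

0.124 mV

One LSB is 10 V / 32768 = 305.18 µV.
(V_in − V_low)/LSB = (7.6756 − 0)/0.000305176 = 25151.4061 → code 25151 (floor).
Code 25151 maps back to 0 + 25151×0.000305176 V = 7.6754761 V.
Error = 7.6756 − 7.6754761 = 0.000123926 V = 0.124 mV.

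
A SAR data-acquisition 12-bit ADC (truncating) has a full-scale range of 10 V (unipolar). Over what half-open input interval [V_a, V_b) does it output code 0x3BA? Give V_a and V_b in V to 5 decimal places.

[2.32910 V, 2.33154 V)

LSB = 10/2^12 = 2.441 mV.
Code 0x3BA = 954 decimal.
V_a = V_low + 954·LSB = 2.3291 V; V_b = V_low + 955·LSB = 2.33154 V.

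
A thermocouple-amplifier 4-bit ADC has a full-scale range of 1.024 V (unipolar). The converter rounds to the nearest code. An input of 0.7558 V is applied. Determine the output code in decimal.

code 12

With 16 levels over 1.024 V, one step is 64.000 mV.
Input sits at 11.809 steps above V_low.
round(11.809) = 12.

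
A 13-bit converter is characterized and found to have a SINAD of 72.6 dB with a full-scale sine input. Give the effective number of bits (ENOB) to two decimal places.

11.77 bits

ENOB = (SINAD − 1.76) / 6.02 = (72.6 − 1.76)/6.02 = 11.767.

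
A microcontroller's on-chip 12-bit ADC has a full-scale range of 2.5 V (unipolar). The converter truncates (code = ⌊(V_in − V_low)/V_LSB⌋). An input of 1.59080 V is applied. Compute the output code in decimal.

code 2606

Full-scale span = 2.5 V; LSB = 2.5/2^12 = 0.610 mV.
(1.59080 − 0) / 0.000610352 = 2606.367 LSBs.
⌊·⌋(2606.367) = 2606.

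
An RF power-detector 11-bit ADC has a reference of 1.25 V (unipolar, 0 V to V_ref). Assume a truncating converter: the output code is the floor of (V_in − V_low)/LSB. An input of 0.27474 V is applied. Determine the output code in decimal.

With 2048 levels over 1.25 V, one step is 0.610 mV.
(V_in − V_low)/LSB = (0.27474 − 0) / 0.000610352 = 450.134.
So the output code is 450.

code 450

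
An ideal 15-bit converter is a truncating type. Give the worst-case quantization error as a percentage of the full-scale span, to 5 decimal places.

0.00305 %

Truncating → worst-case error = 1 LSB = V_FS/2^15, so 100/32768 = 0.00305176 % of full scale.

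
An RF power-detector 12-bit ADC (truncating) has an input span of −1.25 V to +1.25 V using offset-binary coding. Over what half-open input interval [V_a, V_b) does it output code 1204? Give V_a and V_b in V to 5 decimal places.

[-0.51514 V, -0.51453 V)

LSB = 2.5/2^12 = 0.610 mV.
V_a = V_low + 1204·LSB = -0.515137 V; V_b = V_low + 1205·LSB = -0.514526 V.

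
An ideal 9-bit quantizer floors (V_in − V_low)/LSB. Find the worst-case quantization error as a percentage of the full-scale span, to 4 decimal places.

0.1953 %

Truncating → worst-case error = 1 LSB = V_FS/2^9, so 100/512 = 0.195312 % of full scale.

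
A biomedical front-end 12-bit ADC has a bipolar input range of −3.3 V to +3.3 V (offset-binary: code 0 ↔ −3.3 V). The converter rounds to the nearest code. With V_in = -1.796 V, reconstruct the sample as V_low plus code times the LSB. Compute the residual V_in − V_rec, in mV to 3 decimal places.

LSB = 6.6/2^12 = 1.611 mV.
Scaled input = 933.3915 LSBs, so code = 933.
Reconstructed: -1.7966309 V.
V_in − V_rec = 0.000630859 V = 0.631 mV.

0.631 mV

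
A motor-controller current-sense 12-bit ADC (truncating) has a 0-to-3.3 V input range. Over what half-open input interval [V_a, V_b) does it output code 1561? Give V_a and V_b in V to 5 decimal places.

[1.25764 V, 1.25845 V)

LSB = 3.3/2^12 = 0.806 mV.
V_a = V_low + 1561·LSB = 1.25764 V; V_b = V_low + 1562·LSB = 1.25845 V.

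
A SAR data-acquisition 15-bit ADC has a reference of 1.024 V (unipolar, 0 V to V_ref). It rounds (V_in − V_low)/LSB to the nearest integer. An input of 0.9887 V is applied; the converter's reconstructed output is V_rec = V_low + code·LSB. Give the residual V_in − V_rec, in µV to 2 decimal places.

12.50 µV

Step size: 1.024 V ÷ 2^15 = 31.25 µV.
(V_in − V_low)/LSB = (0.9887 − 0)/3.125e-05 = 31638.4000 → code 31638 (round).
Reconstructed: 0.9886875 V.
Error = 0.9887 − 0.9886875 = 1.25e-05 V = 12.50 µV.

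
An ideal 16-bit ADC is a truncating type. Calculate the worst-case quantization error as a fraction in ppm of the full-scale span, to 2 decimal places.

15.26 ppm

Truncating → worst-case error = 1 LSB = V_FS/2^16, so 1e+06/65536 = 15.2588 ppm of full scale.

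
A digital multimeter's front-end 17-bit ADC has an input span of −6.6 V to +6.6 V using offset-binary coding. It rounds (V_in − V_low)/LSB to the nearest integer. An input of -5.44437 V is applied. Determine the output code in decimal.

With 131072 levels over 13.2 V, one step is 100.71 µV.
Input sits at 11475.056 steps above V_low.
So the output code is 11475.

code 11475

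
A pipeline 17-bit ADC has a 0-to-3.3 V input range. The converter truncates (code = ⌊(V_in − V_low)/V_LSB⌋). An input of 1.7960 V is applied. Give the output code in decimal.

Full-scale span = 3.3 V; LSB = 3.3/2^17 = 25.18 µV.
(1.7960 − 0) / 2.5177e-05 = 71334.943 LSBs.
⌊·⌋(71334.943) = 71334.

code 71334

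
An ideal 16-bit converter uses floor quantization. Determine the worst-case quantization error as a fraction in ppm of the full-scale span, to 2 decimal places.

Truncating → worst-case error = 1 LSB = V_FS/2^16, so 1e+06/65536 = 15.2588 ppm of full scale.

15.26 ppm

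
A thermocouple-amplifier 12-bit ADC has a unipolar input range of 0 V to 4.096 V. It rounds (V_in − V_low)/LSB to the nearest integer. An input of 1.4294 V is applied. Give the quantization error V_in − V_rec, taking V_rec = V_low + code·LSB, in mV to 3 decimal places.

Step size: 4.096 V ÷ 2^12 = 1.000 mV.
Scaled input = 1429.4000 LSBs, so code = 1429.
Reconstructed: 1.429 V.
Difference: 0.0004 V → 0.400 mV.

0.400 mV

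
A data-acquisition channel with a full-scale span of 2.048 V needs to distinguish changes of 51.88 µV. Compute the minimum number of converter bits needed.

16 bits

Number of steps required ≥ 2.048 V / 51.88 µV = 39475.71.
Need 2^N ≥ 39475.71; 2^15 = 32768, 2^16 = 65536.
Minimum N = 16.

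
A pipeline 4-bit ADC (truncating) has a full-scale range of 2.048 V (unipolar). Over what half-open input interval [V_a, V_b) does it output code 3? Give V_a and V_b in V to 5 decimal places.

[0.38400 V, 0.51200 V)

LSB = 2.048/2^4 = 128.000 mV.
V_a = V_low + 3·LSB = 0.384 V; V_b = V_low + 4·LSB = 0.512 V.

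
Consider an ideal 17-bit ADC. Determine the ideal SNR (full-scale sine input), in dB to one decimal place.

SNR ≈ 6.02·N + 1.76 dB = 6.02·17 + 1.76 = 104.10 dB.

104.1 dB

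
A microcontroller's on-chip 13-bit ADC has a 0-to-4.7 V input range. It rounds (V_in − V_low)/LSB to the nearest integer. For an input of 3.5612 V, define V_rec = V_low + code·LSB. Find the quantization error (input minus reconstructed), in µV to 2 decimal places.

54.98 µV

One LSB is 4.7 V / 8192 = 0.574 mV.
(3.5612 − 0)/0.00057373 = 6207.0958; round gives code 6207.
V_rec = 0 + 6207·0.00057373 = 3.561145 V.
Difference: 5.49805e-05 V → 54.98 µV.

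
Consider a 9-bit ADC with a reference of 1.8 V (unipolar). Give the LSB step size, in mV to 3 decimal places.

Full-scale span = 1.8 V.
LSB = 1.8 / 2^9 = 1.8 / 512 = 0.00351563 V = 3.516 mV.

3.516 mV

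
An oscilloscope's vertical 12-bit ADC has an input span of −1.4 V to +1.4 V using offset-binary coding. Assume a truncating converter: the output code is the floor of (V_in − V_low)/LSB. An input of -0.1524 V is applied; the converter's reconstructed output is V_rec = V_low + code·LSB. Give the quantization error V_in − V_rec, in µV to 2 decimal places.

LSB = 2.8/2^12 = 0.684 mV.
(V_in − V_low)/LSB = (-0.1524 − (−1.4))/0.000683594 = 1825.0606 → code 1825 (floor).
V_rec = (−1.4) + 1825·0.000683594 = -0.15244141 V.
V_in − V_rec = 4.14063e-05 V = 41.41 µV.

41.41 µV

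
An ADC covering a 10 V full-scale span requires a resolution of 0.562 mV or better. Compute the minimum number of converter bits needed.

15 bits

Number of steps required ≥ 10 V / 0.562 mV = 17793.59.
Need 2^N ≥ 17793.59; 2^14 = 16384, 2^15 = 32768.
Minimum N = 15.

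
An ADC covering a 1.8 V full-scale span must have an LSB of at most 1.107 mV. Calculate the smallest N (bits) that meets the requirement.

11 bits

Number of steps required ≥ 1.8 V / 1.107 mV = 1626.02.
Need 2^N ≥ 1626.02; 2^10 = 1024, 2^11 = 2048.
Minimum N = 11.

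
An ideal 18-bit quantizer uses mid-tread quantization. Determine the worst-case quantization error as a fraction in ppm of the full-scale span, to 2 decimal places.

1.91 ppm

Rounding → worst-case error = ½ LSB = V_FS/2^19, so 1e+06/524288 = 1.90735 ppm of full scale.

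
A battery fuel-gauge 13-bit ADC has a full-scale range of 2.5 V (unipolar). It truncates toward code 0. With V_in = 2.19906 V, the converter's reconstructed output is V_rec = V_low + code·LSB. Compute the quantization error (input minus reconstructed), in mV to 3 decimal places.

LSB = 2.5/2^13 = 305.18 µV.
(2.19906 − 0)/0.000305176 = 7205.8798; ⌊·⌋ gives code 7205.
Reconstructed: 2.1987915 V.
Error = 2.19906 − 2.1987915 = 0.000268496 V = 0.268 mV.

0.268 mV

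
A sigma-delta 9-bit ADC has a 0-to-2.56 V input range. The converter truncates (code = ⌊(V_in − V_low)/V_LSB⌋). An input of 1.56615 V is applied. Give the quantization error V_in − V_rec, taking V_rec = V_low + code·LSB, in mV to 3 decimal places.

1.150 mV

One LSB is 2.56 V / 512 = 5.000 mV.
(V_in − V_low)/LSB = (1.56615 − 0)/0.005 = 313.2300 → code 313 (floor).
V_rec = 0 + 313·0.005 = 1.565 V.
Error = 1.56615 − 1.565 = 0.00115 V = 1.150 mV.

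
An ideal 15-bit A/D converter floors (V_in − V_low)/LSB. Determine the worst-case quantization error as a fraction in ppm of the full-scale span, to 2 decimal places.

Truncating → worst-case error = 1 LSB = V_FS/2^15, so 1e+06/32768 = 30.5176 ppm of full scale.

30.52 ppm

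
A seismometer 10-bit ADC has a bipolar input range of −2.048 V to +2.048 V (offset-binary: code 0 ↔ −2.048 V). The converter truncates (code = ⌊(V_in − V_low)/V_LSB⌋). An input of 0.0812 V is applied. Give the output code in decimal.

LSB = 4.096 V / 1024 = 4.000 mV.
Input sits at 532.300 steps above V_low.
So the output code is 532.

code 532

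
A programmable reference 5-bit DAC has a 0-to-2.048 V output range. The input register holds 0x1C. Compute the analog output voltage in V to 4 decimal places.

1.7920 V

LSB = 2.048 V / 2^5 = 64.000 mV.
Code 0x1C = 28 decimal.
V_out = 0 + 28 × 0.064 V = 1.792 V.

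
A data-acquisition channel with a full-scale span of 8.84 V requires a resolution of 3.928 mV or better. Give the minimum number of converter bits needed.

12 bits

Number of steps required ≥ 8.84 V / 3.928 mV = 2250.51.
Need 2^N ≥ 2250.51; 2^11 = 2048, 2^12 = 4096.
Minimum N = 12.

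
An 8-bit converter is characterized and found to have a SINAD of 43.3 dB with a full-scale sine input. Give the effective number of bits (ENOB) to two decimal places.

6.90 bits

ENOB = (SINAD − 1.76) / 6.02 = (43.3 − 1.76)/6.02 = 6.900.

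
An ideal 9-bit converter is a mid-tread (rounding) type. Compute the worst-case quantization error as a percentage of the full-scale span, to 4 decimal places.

0.0977 %

Rounding → worst-case error = ½ LSB = V_FS/2^10, so 100/1024 = 0.0976562 % of full scale.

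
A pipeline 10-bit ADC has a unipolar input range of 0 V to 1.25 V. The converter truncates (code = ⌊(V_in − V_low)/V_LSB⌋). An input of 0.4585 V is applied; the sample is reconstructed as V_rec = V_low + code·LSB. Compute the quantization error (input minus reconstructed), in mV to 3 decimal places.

LSB = 1.25/2^10 = 1.221 mV.
(V_in − V_low)/LSB = (0.4585 − 0)/0.0012207 = 375.6032 → code 375 (floor).
V_rec = 0 + 375·0.0012207 = 0.45776367 V.
Difference: 0.000736328 V → 0.736 mV.

0.736 mV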